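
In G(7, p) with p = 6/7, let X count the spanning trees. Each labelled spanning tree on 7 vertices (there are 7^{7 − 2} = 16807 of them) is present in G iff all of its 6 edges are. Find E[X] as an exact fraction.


K_7 has 7^{7 − 2} = 16807 labelled spanning trees.
For each such spanning tree H, let X_H = 1 if all 6 edges of H are present in G. Then P[X_H = 1] = p^{6} = (6/7)^{6} = 46656/117649.
Summing the indicators: E[X] = Σ_H E[X_H] = 16807 · p^{6} = 16807 · 46656/117649 = 46656/7.
Numerically: E[X] ≈ 6665.

E[X] = 16807 · (6/7)^{6} = 46656/7 ≈ 6665.


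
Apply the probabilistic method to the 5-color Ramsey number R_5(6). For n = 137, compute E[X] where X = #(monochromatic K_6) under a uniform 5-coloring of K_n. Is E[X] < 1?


E[X] = C(137, 6) · 5^{1 − 15} = 8218472724 · 5^{−14} = 8218472724/6103515625.
As a reduced fraction: E[X] = 8218472724/6103515625 ≈ 1.3465.
Is E[X] < 1? NO.
Since E[X] ≥ 1, the first-moment bound is inconclusive at n = 137; it does NOT by itself certify R_5(6) > 137.

E[X] = 8218472724/6103515625 ≈ 1.3465; E[X] ≥ 1; first-moment method inconclusive here.


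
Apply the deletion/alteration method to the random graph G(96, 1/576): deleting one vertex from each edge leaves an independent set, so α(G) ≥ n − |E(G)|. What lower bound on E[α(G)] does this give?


E[|E(G)|] = C(96, 2)·p = 4560 · (1/576) = 95/12.
E[α(G)] ≥ n − E[|E(G)|] = 96 − 95/12 = 1057/12.
Numerically: ≈ 88.083.
(This is only a lower bound; the true E[α(G)] may be larger.)

E[α(G)] ≥ 1057/12 ≈ 88.083.


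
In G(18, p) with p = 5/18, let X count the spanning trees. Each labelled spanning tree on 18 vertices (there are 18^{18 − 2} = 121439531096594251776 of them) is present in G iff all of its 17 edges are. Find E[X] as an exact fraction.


K_18 has 18^{18 − 2} = 121439531096594251776 labelled spanning trees.
For each such spanning tree H, let X_H = 1 if all 17 edges of H are present in G. Then P[X_H = 1] = p^{17} = (5/18)^{17} = 762939453125/2185911559738696531968.
By linearity: E[X] = Σ_H E[X_H] = 121439531096594251776 · p^{17} = 121439531096594251776 · 762939453125/2185911559738696531968 = 762939453125/18.
Numerically: E[X] ≈ 4.2386e+10.

E[X] = 121439531096594251776 · (5/18)^{17} = 762939453125/18 ≈ 4.2386e+10.


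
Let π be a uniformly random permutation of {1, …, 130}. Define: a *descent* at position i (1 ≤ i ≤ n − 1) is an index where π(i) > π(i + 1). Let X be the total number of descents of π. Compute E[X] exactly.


Write X = Σ X_I over i = 1, …, 129, with X_I the indicator of one descent.
There are 129 indicators.
For each fixed i, the pair (π(i), π(i+1)) is a uniformly random ordered pair of distinct values from {1, …, 130}; by symmetry P[π(i) > π(i+1)] = 1/2.
By linearity: E[X] = 129 · (1/2) = (130 − 1) · (1/2) = 129/2 ≈ 64.500000.

E[X] = 129/2 = 64.500000.


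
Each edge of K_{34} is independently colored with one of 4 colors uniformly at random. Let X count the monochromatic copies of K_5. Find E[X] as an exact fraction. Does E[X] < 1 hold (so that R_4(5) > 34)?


E[X] = C(34, 5) · 4^{1 − 10} = 278256 · 4^{−9} = 278256/262144.
As a reduced fraction: E[X] = 17391/16384 ≈ 1.0615.
Is E[X] < 1? NO.
Since E[X] ≥ 1, the first-moment bound is inconclusive at n = 34; it does NOT by itself certify R_4(5) > 34.

E[X] = 17391/16384 ≈ 1.0615; E[X] ≥ 1; first-moment method inconclusive here.


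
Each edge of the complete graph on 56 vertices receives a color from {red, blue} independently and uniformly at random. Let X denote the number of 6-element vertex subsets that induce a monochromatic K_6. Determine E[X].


Let X = Σ_S X_S over the C(56, 6) = 32468436 subsets S of size 6, where X_S = 1 if the K_6 on S is monochromatic.
For a fixed S, the K_6 on S has C(6, 2) = 15 edges. P[all 15 edges red] = (1/2)^15, and likewise for blue, so P[monochromatic] = 2·(1/2)^15 = 2^{1 − 15} = 1/16384.
Summing: E[X] = C(56, 6) · 2^{1 − 15} = 32468436 · 1/16384 = 8117109/4096.
Numerically: E[X] ≈ 1981.7161.

E[X] = C(56,6)·2^(1−C(6,2)) = 8117109/4096 ≈ 1981.7161.


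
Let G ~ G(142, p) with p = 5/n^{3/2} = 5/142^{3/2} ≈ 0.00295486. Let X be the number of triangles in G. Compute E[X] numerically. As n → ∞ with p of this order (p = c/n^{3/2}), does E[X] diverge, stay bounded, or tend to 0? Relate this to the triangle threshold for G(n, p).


Number of potential triangles: C(142, 3) = 467180.
Each occurs with probability p³ ≈ (0.00295486)³ ≈ 2.57995697e-08.
By linearity: E[X] = C(142, 3)·p³ ≈ 467180 · 2.57995697e-08 ≈ 0.012053.
Since α = 3/2 > 1, p = c/n^{3/2} = o(1/n) is below the triangle threshold p ~ 1/n. Asymptotically E[X] ~ (c³/6)·n^{3(1−α)} = (5³/6)·n^{-1.5} → 0, so by Markov's inequality G has no triangles w.h.p.

E[X] ≈ 0.012053; in regime p = Θ(1/n^{3/2}) E[X] tends to 0 (below the triangle threshold p ~ 1/n).


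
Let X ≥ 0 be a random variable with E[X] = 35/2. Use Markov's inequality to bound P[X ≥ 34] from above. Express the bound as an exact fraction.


μ = E[X] = 35/2, a = 34.
Markov: P[X ≥ 34] ≤ μ/a = (35/2)/34 = 35/68.
Numerically: ≈ 0.51471.
(Since a = 34 > μ = 17.50000, the bound 35/68 is < 1 and informative.)

P[X ≥ 34] ≤ 35/68 ≈ 0.51471.


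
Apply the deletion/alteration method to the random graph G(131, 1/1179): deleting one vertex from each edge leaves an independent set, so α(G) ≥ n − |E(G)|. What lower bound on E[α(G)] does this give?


E[|E(G)|] = C(131, 2)·p = 8515 · (1/1179) = 65/9.
E[α(G)] ≥ n − E[|E(G)|] = 131 − 65/9 = 1114/9.
Numerically: ≈ 123.77778.
(This is only a lower bound; the true E[α(G)] may be larger.)

E[α(G)] ≥ 1114/9 ≈ 123.77778.


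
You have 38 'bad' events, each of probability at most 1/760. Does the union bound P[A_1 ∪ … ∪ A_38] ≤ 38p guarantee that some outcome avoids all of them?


Union bound: P[∪_{i=1}^{38} A_i] ≤ Σ_i P[A_i] ≤ 38·p = 38·(1/760) = 1/20.
Numerically: 1/20 ≈ 0.0500000.
Is 1/20 < 1? YES.
Since P[∪ A_i] ≤ 1/20 < 1, the complement has P[∩ A_i^c] ≥ 1 − 1/20 = 19/20 > 0, so some outcome avoids every A_i.

38·p = 1/20 ≈ 0.0500000; existence CERTIFIED by the union bound.


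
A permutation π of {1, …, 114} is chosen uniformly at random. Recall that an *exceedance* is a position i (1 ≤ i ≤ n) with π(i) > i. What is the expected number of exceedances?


Write X = Σ_{i=1}^{114} X_i, where X_i = 1_{π(i) > i}.
For each fixed i, π(i) is uniform over {1, …, 114} (marginal of a uniform permutation), so P[π(i) > i] = (n − i)/n. Summing: Σ_{i=1}^{114} (n − i)/n = (0 + 1 + … + 113)/114 = 114(114 − 1)/(2·114) = (114 − 1)/2.
Hence E[X] = Σ_{i=1}^{114} (114 − i)/114 = 113/2 ≈ 56.50000.

E[X] = 113/2 = 56.50000.


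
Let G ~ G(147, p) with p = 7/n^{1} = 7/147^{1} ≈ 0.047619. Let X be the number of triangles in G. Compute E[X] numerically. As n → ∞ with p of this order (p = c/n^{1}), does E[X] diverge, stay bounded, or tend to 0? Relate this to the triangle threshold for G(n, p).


Number of potential triangles: C(147, 3) = 518665.
Each occurs with probability p³ ≈ (0.047619)³ ≈ 1.07979700e-04.
By linearity: E[X] = C(147, 3)·p³ ≈ 518665 · 1.07979700e-04 ≈ 56.005291.
Here α = 1, so p = 7/n is exactly at the triangle threshold p ~ 1/n. Asymptotically E[X] → c³/6 = 7³/6 = 343/6 ≈ 57.166667, a bounded constant. In this regime the triangle count is asymptotically Poisson(c³/6).

E[X] ≈ 56.005291; in regime p = Θ(1/n^{1}) E[X] stays bounded (at the triangle threshold p ~ 1/n).


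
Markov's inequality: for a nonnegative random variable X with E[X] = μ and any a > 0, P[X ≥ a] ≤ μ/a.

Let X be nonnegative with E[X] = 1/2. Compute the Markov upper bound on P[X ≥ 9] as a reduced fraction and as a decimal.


μ = E[X] = 1/2, a = 9.
Markov: P[X ≥ 9] ≤ μ/a = (1/2)/9 = 1/18.
Numerically: ≈ 0.055556.
(Since a = 9 > μ = 0.500000, the bound 1/18 is < 1 and informative.)

P[X ≥ 9] ≤ 1/18 ≈ 0.055556.


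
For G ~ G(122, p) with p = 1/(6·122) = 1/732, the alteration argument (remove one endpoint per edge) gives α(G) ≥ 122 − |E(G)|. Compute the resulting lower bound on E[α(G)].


E[|E(G)|] = C(122, 2)·p = 7381 · (1/732) = 121/12.
E[α(G)] ≥ n − E[|E(G)|] = 122 − 121/12 = 1343/12.
Numerically: ≈ 111.91667.
(This is only a lower bound; the true E[α(G)] may be larger.)

E[α(G)] ≥ 1343/12 ≈ 111.91667.


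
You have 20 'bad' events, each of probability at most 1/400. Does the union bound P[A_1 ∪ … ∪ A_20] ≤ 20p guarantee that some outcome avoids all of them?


Union bound: P[∪_{i=1}^{20} A_i] ≤ Σ_i P[A_i] ≤ 20·p = 20·(1/400) = 1/20.
Numerically: 1/20 ≈ 0.050000.
Is 1/20 < 1? YES.
Since P[∪ A_i] ≤ 1/20 < 1, the complement has P[∩ A_i^c] ≥ 1 − 1/20 = 19/20 > 0, so some outcome avoids every A_i.

20·p = 1/20 ≈ 0.050000; existence CERTIFIED by the union bound.


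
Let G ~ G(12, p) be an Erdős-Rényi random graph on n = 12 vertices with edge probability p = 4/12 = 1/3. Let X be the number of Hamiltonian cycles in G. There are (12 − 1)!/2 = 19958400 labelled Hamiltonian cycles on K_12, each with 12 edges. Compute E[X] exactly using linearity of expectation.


K_12 has (12 − 1)!/2 = 19958400 labelled Hamiltonian cycles.
For each such Hamiltonian cycle H, let X_H = 1 if all 12 edges of H are present in G. Then P[X_H = 1] = p^{12} = (1/3)^{12} = 1/531441.
Summing the indicators: E[X] = Σ_H E[X_H] = 19958400 · p^{12} = 19958400 · 1/531441 = 246400/6561.
Numerically: E[X] ≈ 37.5553.

E[X] = 19958400 · (1/3)^{12} = 246400/6561 ≈ 37.5553.


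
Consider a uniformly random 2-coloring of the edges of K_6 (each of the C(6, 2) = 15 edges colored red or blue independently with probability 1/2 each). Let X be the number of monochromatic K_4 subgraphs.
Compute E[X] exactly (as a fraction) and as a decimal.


Let X = Σ_S X_S over the C(6, 4) = 15 subsets S of size 4, where X_S = 1 if the K_4 on S is monochromatic.
For a fixed S, the K_4 on S has C(4, 2) = 6 edges. P[all 6 edges red] = (1/2)^6, and likewise for blue, so P[monochromatic] = 2·(1/2)^6 = 2^{1 − 6} = 1/32.
Summing: E[X] = C(6, 4) · 2^{1 − 6} = 15 · 1/32 = 15/32.
Numerically: E[X] ≈ 0.4688.

E[X] = C(6,4)·2^(1−C(4,2)) = 15/32 ≈ 0.4688.


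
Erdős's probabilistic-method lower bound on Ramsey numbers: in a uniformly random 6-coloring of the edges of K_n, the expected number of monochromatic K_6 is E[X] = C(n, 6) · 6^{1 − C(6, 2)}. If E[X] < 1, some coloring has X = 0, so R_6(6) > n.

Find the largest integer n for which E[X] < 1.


We need C(n, 6) · 6^{1 − 15} < 1, i.e. C(n, 6) < 6^{15 − 1} = 78364164096.
Check values of n near the boundary:
  n = 192: C(192, 6) = 64300886496; 64300886496 < 78364164096? YES
  n = 193: C(193, 6) = 66364016544; 66364016544 < 78364164096? YES
  n = 194: C(194, 6) = 68482017072; 68482017072 < 78364164096? YES
  n = 195: C(195, 6) = 70656049360; 70656049360 < 78364164096? YES
  n = 196: C(196, 6) = 72887293024; 72887293024 < 78364164096? YES
  n = 197: C(197, 6) = 75176946208; 75176946208 < 78364164096? YES
  n = 198: C(198, 6) = 77526225777; 77526225777 < 78364164096? YES
  n = 199: C(199, 6) = 79936367511; 79936367511 < 78364164096? NO
  n = 200: C(200, 6) = 82408626300; 82408626300 < 78364164096? NO
  n = 201: C(201, 6) = 84944276340; 84944276340 < 78364164096? NO
The largest n with C(n, 6) < 78364164096 is n = 198 (where E[X] = 25842075259/26121388032 ≈ 0.989307). Hence R_6(6) > 198, i.e. R_6(6) ≥ 199.

Largest n = 198; hence R_6(6) > 198.


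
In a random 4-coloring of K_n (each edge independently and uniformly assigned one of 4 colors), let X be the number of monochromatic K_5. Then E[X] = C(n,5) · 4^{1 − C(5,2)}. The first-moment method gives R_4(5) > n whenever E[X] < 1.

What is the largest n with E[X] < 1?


We need C(n, 5) · 4^{1 − 10} < 1, i.e. C(n, 5) < 4^{10 − 1} = 262144.
Check values of n near the boundary:
  n = 28: C(28, 5) = 98280; 98280 < 262144? YES
  n = 29: C(29, 5) = 118755; 118755 < 262144? YES
  n = 30: C(30, 5) = 142506; 142506 < 262144? YES
  n = 31: C(31, 5) = 169911; 169911 < 262144? YES
  n = 32: C(32, 5) = 201376; 201376 < 262144? YES
  n = 33: C(33, 5) = 237336; 237336 < 262144? YES
  n = 34: C(34, 5) = 278256; 278256 < 262144? NO
  n = 35: C(35, 5) = 324632; 324632 < 262144? NO
The largest n with C(n, 5) < 262144 is n = 33 (where E[X] = 29667/32768 ≈ 0.905). Hence R_4(5) > 33, i.e. R_4(5) ≥ 34.

Largest n = 33; hence R_4(5) > 33.


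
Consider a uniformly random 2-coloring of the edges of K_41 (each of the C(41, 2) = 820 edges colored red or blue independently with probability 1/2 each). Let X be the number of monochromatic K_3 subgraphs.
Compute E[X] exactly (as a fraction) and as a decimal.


Let X = Σ_S X_S over the C(41, 3) = 10660 subsets S of size 3, where X_S = 1 if the K_3 on S is monochromatic.
For a fixed S, the K_3 on S has C(3, 2) = 3 edges. P[all 3 edges red] = (1/2)^3, and likewise for blue, so P[monochromatic] = 2·(1/2)^3 = 2^{1 − 3} = 1/4.
Summing: E[X] = C(41, 3) · 2^{1 − 3} = 10660 · 1/4 = 2665.
Numerically: E[X] ≈ 2665.0000.

E[X] = C(41,3)·2^(1−C(3,2)) = 2665 ≈ 2665.0000.


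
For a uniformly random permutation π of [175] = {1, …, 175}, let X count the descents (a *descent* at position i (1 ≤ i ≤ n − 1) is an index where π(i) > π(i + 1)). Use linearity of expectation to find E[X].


Write X = Σ X_I over i = 1, …, 174, with X_I the indicator of one descent.
There are 174 indicators.
For each fixed i, the pair (π(i), π(i+1)) is a uniformly random ordered pair of distinct values from {1, …, 175}; by symmetry P[π(i) > π(i+1)] = 1/2.
By linearity: E[X] = 174 · (1/2) = (175 − 1) · (1/2) = 87 ≈ 87.000.

E[X] = 87 = 87.000.


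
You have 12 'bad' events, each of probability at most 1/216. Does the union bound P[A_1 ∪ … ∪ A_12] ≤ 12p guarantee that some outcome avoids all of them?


Union bound: P[∪_{i=1}^{12} A_i] ≤ Σ_i P[A_i] ≤ 12·p = 12·(1/216) = 1/18.
Numerically: 1/18 ≈ 0.0555556.
Is 1/18 < 1? YES.
Since P[∪ A_i] ≤ 1/18 < 1, the complement has P[∩ A_i^c] ≥ 1 − 1/18 = 17/18 > 0, so some outcome avoids every A_i.

12·p = 1/18 ≈ 0.0555556; existence CERTIFIED by the union bound.


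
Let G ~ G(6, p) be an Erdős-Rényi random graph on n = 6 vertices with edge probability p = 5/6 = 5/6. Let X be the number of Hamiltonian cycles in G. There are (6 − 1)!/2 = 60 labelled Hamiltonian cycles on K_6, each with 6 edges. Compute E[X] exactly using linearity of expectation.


K_6 has (6 − 1)!/2 = 60 labelled Hamiltonian cycles.
For each such Hamiltonian cycle H, let X_H = 1 if all 6 edges of H are present in G. Then P[X_H = 1] = p^{6} = (5/6)^{6} = 15625/46656.
Summing the indicators: E[X] = Σ_H E[X_H] = 60 · p^{6} = 60 · 15625/46656 = 78125/3888.
Numerically: E[X] ≈ 20.0939.

E[X] = 60 · (5/6)^{6} = 78125/3888 ≈ 20.0939.


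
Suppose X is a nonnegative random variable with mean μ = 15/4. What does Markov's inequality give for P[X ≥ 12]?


μ = E[X] = 15/4, a = 12.
Markov: P[X ≥ 12] ≤ μ/a = (15/4)/12 = 5/16.
Numerically: ≈ 0.3125.
(Since a = 12 > μ = 3.7500, the bound 5/16 is < 1 and informative.)

P[X ≥ 12] ≤ 5/16 ≈ 0.3125.


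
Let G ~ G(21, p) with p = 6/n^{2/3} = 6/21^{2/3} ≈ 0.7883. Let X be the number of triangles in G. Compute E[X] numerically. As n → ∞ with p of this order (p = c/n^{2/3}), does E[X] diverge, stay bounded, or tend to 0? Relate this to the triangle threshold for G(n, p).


Number of potential triangles: C(21, 3) = 1330.
Each occurs with probability p³ ≈ (0.7883)³ ≈ 4.897959e-01.
By linearity: E[X] = C(21, 3)·p³ ≈ 1330 · 4.897959e-01 ≈ 651.4286.
Since α = 2/3 < 1, p = c/n^{2/3} ≫ 1/n is above the triangle threshold p ~ 1/n. Asymptotically E[X] ~ (c³/6)·n^{3(1−α)} = (6³/6)·n^{1} → ∞; triangles are abundant w.h.p.

E[X] ≈ 651.4286; in regime p = Θ(1/n^{2/3}) E[X] diverges (above the triangle threshold p ~ 1/n).


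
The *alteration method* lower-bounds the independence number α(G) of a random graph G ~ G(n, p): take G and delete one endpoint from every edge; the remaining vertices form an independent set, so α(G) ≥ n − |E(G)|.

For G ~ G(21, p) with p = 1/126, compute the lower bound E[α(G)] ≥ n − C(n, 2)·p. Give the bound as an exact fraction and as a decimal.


E[|E(G)|] = C(21, 2)·p = 210 · (1/126) = 5/3.
E[α(G)] ≥ n − E[|E(G)|] = 21 − 5/3 = 58/3.
Numerically: ≈ 19.33333.
(This is only a lower bound; the true E[α(G)] may be larger.)

E[α(G)] ≥ 58/3 ≈ 19.33333.


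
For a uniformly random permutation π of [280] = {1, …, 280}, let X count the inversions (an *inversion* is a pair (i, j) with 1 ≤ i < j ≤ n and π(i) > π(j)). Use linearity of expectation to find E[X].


Write X = Σ X_I over the C(280, 2) = 39060 pairs i < j, with X_I the indicator of one inversion.
There are 39060 indicators.
For each fixed pair i < j, the values π(i) and π(j) are two distinct elements of {1, …, 280} in uniformly random order; by symmetry P[π(i) > π(j)] = 1/2.
By linearity: E[X] = 39060 · (1/2) = C(280, 2) · (1/2) = 39060/2 = 19530 ≈ 19530.00000.

E[X] = 19530 = 19530.00000.


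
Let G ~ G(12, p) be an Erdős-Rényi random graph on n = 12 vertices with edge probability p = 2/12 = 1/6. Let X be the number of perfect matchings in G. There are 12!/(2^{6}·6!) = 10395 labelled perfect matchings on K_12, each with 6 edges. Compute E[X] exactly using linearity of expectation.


K_12 has 12!/(2^{6}·6!) = 10395 labelled perfect matchings.
For each such perfect matching H, let X_H = 1 if all 6 edges of H are present in G. Then P[X_H = 1] = p^{6} = (1/6)^{6} = 1/46656.
Summing the indicators: E[X] = Σ_H E[X_H] = 10395 · p^{6} = 10395 · 1/46656 = 385/1728.
Numerically: E[X] ≈ 0.2228.

E[X] = 10395 · (1/6)^{6} = 385/1728 ≈ 0.2228.


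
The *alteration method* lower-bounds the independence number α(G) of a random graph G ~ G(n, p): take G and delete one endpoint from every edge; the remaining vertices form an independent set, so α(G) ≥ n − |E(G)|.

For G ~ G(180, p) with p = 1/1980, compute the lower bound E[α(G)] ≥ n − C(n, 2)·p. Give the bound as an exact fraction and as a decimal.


E[|E(G)|] = C(180, 2)·p = 16110 · (1/1980) = 179/22.
E[α(G)] ≥ n − E[|E(G)|] = 180 − 179/22 = 3781/22.
Numerically: ≈ 171.8636.
(This is only a lower bound; the true E[α(G)] may be larger.)

E[α(G)] ≥ 3781/22 ≈ 171.8636.


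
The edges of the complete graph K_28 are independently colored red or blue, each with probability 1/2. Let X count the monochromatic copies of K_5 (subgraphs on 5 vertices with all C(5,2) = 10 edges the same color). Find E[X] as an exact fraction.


Let X = Σ_S X_S over the C(28, 5) = 98280 subsets S of size 5, where X_S = 1 if the K_5 on S is monochromatic.
For a fixed S, the K_5 on S has C(5, 2) = 10 edges. P[all 10 edges red] = (1/2)^10, and likewise for blue, so P[monochromatic] = 2·(1/2)^10 = 2^{1 − 10} = 1/512.
Summing: E[X] = C(28, 5) · 2^{1 − 10} = 98280 · 1/512 = 12285/64.
Numerically: E[X] ≈ 191.9531.

E[X] = C(28,5)·2^(1−C(5,2)) = 12285/64 ≈ 191.9531.


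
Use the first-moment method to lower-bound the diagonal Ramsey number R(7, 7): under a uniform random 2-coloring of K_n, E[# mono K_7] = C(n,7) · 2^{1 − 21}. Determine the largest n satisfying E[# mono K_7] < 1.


We need C(n, 7) · 2^{1 − 21} < 1, i.e. C(n, 7) < 2^{21 − 1} = 1048576.
Check values of n near the boundary:
  n = 22: C(22, 7) = 170544; 170544 < 1048576? YES
  n = 23: C(23, 7) = 245157; 245157 < 1048576? YES
  n = 24: C(24, 7) = 346104; 346104 < 1048576? YES
  n = 25: C(25, 7) = 480700; 480700 < 1048576? YES
  n = 26: C(26, 7) = 657800; 657800 < 1048576? YES
  n = 27: C(27, 7) = 888030; 888030 < 1048576? YES
  n = 28: C(28, 7) = 1184040; 1184040 < 1048576? NO
The largest n with C(n, 7) < 1048576 is n = 27 (where E[X] = 444015/524288 ≈ 0.8469). Hence R(7, 7) > 27, i.e. R(7, 7) ≥ 28.

Largest n = 27; hence R(7, 7) > 27.


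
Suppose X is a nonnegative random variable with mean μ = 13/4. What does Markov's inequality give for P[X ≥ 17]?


μ = E[X] = 13/4, a = 17.
Markov: P[X ≥ 17] ≤ μ/a = (13/4)/17 = 13/68.
Numerically: ≈ 0.191.
(Since a = 17 > μ = 3.250, the bound 13/68 is < 1 and informative.)

P[X ≥ 17] ≤ 13/68 ≈ 0.191.


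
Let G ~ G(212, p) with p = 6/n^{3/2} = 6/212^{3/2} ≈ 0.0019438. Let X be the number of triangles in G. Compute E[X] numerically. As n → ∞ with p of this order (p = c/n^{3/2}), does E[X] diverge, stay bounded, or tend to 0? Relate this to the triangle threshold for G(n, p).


Number of potential triangles: C(212, 3) = 1565620.
Each occurs with probability p³ ≈ (0.0019438)³ ≈ 7.3441642e-09.
By linearity: E[X] = C(212, 3)·p³ ≈ 1565620 · 7.3441642e-09 ≈ 0.01150.
Since α = 3/2 > 1, p = c/n^{3/2} = o(1/n) is below the triangle threshold p ~ 1/n. Asymptotically E[X] ~ (c³/6)·n^{3(1−α)} = (6³/6)·n^{-1.5} → 0, so by Markov's inequality G has no triangles w.h.p.

E[X] ≈ 0.01150; in regime p = Θ(1/n^{3/2}) E[X] tends to 0 (below the triangle threshold p ~ 1/n).


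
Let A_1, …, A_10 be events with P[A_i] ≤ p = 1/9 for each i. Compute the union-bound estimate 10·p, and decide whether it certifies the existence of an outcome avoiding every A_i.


Union bound: P[∪_{i=1}^{10} A_i] ≤ Σ_i P[A_i] ≤ 10·p = 10·(1/9) = 10/9.
Numerically: 10/9 ≈ 1.111.
Is 10/9 < 1? NO.
Since the bound 10/9 is ≥ 1, the union bound is uninformative here; it does NOT by itself certify existence.

10·p = 10/9 ≈ 1.111; existence NOT certified by the union bound.


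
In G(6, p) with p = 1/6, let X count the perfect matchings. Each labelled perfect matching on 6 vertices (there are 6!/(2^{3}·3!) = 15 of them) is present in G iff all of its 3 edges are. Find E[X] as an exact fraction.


K_6 has 6!/(2^{3}·3!) = 15 labelled perfect matchings.
For each such perfect matching H, let X_H = 1 if all 3 edges of H are present in G. Then P[X_H = 1] = p^{3} = (1/6)^{3} = 1/216.
By linearity of expectation: E[X] = Σ_H E[X_H] = 15 · p^{3} = 15 · 1/216 = 5/72.
Numerically: E[X] ≈ 0.0694444.

E[X] = 15 · (1/6)^{3} = 5/72 ≈ 0.0694444.


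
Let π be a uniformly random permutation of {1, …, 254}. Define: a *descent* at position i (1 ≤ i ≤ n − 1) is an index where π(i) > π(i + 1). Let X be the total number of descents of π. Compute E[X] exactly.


Write X = Σ X_I over i = 1, …, 253, with X_I the indicator of one descent.
There are 253 indicators.
For each fixed i, the pair (π(i), π(i+1)) is a uniformly random ordered pair of distinct values from {1, …, 254}; by symmetry P[π(i) > π(i+1)] = 1/2.
By linearity: E[X] = 253 · (1/2) = (254 − 1) · (1/2) = 253/2 ≈ 126.50000.

E[X] = 253/2 = 126.50000.


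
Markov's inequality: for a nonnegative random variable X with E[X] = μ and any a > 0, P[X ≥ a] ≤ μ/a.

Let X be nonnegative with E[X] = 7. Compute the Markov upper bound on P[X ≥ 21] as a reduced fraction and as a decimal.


μ = E[X] = 7, a = 21.
Markov: P[X ≥ 21] ≤ μ/a = (7)/21 = 1/3.
Numerically: ≈ 0.333333.
(Since a = 21 > μ = 7.000000, the bound 1/3 is < 1 and informative.)

P[X ≥ 21] ≤ 1/3 ≈ 0.333333.


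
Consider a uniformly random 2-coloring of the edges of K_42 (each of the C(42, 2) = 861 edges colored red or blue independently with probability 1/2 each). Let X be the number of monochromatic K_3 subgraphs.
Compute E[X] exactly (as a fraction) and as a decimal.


Let X = Σ_S X_S over the C(42, 3) = 11480 subsets S of size 3, where X_S = 1 if the K_3 on S is monochromatic.
For a fixed S, the K_3 on S has C(3, 2) = 3 edges. P[all 3 edges red] = (1/2)^3, and likewise for blue, so P[monochromatic] = 2·(1/2)^3 = 2^{1 − 3} = 1/4.
Summing: E[X] = C(42, 3) · 2^{1 − 3} = 11480 · 1/4 = 2870.
Numerically: E[X] ≈ 2870.00000.

E[X] = C(42,3)·2^(1−C(3,2)) = 2870 ≈ 2870.00000.


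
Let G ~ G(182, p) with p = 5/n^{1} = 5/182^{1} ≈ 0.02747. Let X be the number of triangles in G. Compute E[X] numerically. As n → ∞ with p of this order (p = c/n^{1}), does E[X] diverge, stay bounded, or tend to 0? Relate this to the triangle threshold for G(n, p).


Number of potential triangles: C(182, 3) = 988260.
Each occurs with probability p³ ≈ (0.02747)³ ≈ 2.073461e-05.
By linearity: E[X] = C(182, 3)·p³ ≈ 988260 · 2.073461e-05 ≈ 20.4912.
Here α = 1, so p = 5/n is exactly at the triangle threshold p ~ 1/n. Asymptotically E[X] → c³/6 = 5³/6 = 125/6 ≈ 20.8333, a bounded constant. In this regime the triangle count is asymptotically Poisson(c³/6).

E[X] ≈ 20.4912; in regime p = Θ(1/n^{1}) E[X] stays bounded (at the triangle threshold p ~ 1/n).


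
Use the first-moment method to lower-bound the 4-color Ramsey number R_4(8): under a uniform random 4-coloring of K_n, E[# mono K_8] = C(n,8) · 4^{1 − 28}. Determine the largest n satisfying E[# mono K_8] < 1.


We need C(n, 8) · 4^{1 − 28} < 1, i.e. C(n, 8) < 4^{28 − 1} = 18014398509481984.
Check values of n near the boundary:
  n = 406: C(406, 8) = 17082453897995850; 17082453897995850 < 18014398509481984? YES
  n = 407: C(407, 8) = 17424959239309050; 17424959239309050 < 18014398509481984? YES
  n = 408: C(408, 8) = 17773458424095231; 17773458424095231 < 18014398509481984? YES
  n = 409: C(409, 8) = 18128041135797879; 18128041135797879 < 18014398509481984? NO
The largest n with C(n, 8) < 18014398509481984 is n = 408 (where E[X] = 17773458424095231/18014398509481984 ≈ 0.9866251). Hence R_4(8) > 408, i.e. R_4(8) ≥ 409.

Largest n = 408; hence R_4(8) > 408.


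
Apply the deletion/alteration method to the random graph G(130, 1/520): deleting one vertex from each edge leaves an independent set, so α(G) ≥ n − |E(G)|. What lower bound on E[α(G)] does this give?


E[|E(G)|] = C(130, 2)·p = 8385 · (1/520) = 129/8.
E[α(G)] ≥ n − E[|E(G)|] = 130 − 129/8 = 911/8.
Numerically: ≈ 113.87500.
(This is only a lower bound; the true E[α(G)] may be larger.)

E[α(G)] ≥ 911/8 ≈ 113.87500.


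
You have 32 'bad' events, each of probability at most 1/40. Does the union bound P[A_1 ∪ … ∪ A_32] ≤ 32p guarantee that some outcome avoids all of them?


Union bound: P[∪_{i=1}^{32} A_i] ≤ Σ_i P[A_i] ≤ 32·p = 32·(1/40) = 4/5.
Numerically: 4/5 ≈ 0.8000.
Is 4/5 < 1? YES.
Since P[∪ A_i] ≤ 4/5 < 1, the complement has P[∩ A_i^c] ≥ 1 − 4/5 = 1/5 > 0, so some outcome avoids every A_i.

32·p = 4/5 ≈ 0.8000; existence CERTIFIED by the union bound.


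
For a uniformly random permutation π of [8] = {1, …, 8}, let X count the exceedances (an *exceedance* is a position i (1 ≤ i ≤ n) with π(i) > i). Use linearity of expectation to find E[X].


Write X = Σ_{i=1}^{8} X_i, where X_i = 1_{π(i) > i}.
For each fixed i, π(i) is uniform over {1, …, 8} (marginal of a uniform permutation), so P[π(i) > i] = (n − i)/n. Summing: Σ_{i=1}^{8} (n − i)/n = (0 + 1 + … + 7)/8 = 8(8 − 1)/(2·8) = (8 − 1)/2.
Hence E[X] = Σ_{i=1}^{8} (8 − i)/8 = 7/2 ≈ 3.5000.

E[X] = 7/2 = 3.5000.


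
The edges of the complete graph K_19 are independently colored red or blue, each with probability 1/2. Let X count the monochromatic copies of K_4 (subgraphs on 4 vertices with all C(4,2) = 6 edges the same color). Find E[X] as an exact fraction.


Let X = Σ_S X_S over the C(19, 4) = 3876 subsets S of size 4, where X_S = 1 if the K_4 on S is monochromatic.
For a fixed S, the K_4 on S has C(4, 2) = 6 edges. P[all 6 edges red] = (1/2)^6, and likewise for blue, so P[monochromatic] = 2·(1/2)^6 = 2^{1 − 6} = 1/32.
By linearity of expectation: E[X] = C(19, 4) · 2^{1 − 6} = 3876 · 1/32 = 969/8.
Numerically: E[X] ≈ 121.1250.

E[X] = C(19,4)·2^(1−C(4,2)) = 969/8 ≈ 121.1250.


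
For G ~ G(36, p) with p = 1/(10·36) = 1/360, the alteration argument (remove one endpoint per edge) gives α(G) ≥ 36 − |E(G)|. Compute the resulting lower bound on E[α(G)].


E[|E(G)|] = C(36, 2)·p = 630 · (1/360) = 7/4.
E[α(G)] ≥ n − E[|E(G)|] = 36 − 7/4 = 137/4.
Numerically: ≈ 34.250.
(This is only a lower bound; the true E[α(G)] may be larger.)

E[α(G)] ≥ 137/4 ≈ 34.250.


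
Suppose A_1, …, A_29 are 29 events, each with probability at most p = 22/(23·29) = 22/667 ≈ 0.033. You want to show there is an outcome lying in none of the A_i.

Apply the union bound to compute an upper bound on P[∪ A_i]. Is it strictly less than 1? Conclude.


Union bound: P[∪_{i=1}^{29} A_i] ≤ Σ_i P[A_i] ≤ 29·p = 29·(22/667) = 22/23.
Numerically: 22/23 ≈ 0.957.
Is 22/23 < 1? YES.
Since P[∪ A_i] ≤ 22/23 < 1, the complement has P[∩ A_i^c] ≥ 1 − 22/23 = 1/23 > 0, so some outcome avoids every A_i.

29·p = 22/23 ≈ 0.957; existence CERTIFIED by the union bound.


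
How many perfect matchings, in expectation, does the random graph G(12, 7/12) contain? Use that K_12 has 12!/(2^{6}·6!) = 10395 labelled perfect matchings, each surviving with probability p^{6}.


K_12 has 12!/(2^{6}·6!) = 10395 labelled perfect matchings.
For each such perfect matching H, let X_H = 1 if all 6 edges of H are present in G. Then P[X_H = 1] = p^{6} = (7/12)^{6} = 117649/2985984.
By linearity of expectation: E[X] = Σ_H E[X_H] = 10395 · p^{6} = 10395 · 117649/2985984 = 45294865/110592.
Numerically: E[X] ≈ 410.

E[X] = 10395 · (7/12)^{6} = 45294865/110592 ≈ 410.


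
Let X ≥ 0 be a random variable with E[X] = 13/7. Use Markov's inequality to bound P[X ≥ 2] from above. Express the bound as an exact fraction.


μ = E[X] = 13/7, a = 2.
Markov: P[X ≥ 2] ≤ μ/a = (13/7)/2 = 13/14.
Numerically: ≈ 0.9286.
(Since a = 2 > μ = 1.8571, the bound 13/14 is < 1 and informative.)

P[X ≥ 2] ≤ 13/14 ≈ 0.9286.


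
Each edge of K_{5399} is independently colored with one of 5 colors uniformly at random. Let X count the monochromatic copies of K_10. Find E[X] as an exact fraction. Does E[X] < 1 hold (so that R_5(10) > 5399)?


E[X] = C(5399, 10) · 5^{1 − 45} = 5751065658334180080797359164706 · 5^{−44} = 5751065658334180080797359164706/5684341886080801486968994140625.
As a reduced fraction: E[X] = 5751065658334180080797359164706/5684341886080801486968994140625 ≈ 1.0117382.
Is E[X] < 1? NO.
Since E[X] ≥ 1, the first-moment bound is inconclusive at n = 5399; it does NOT by itself certify R_5(10) > 5399.

E[X] = 5751065658334180080797359164706/5684341886080801486968994140625 ≈ 1.0117382; E[X] ≥ 1; first-moment method inconclusive here.


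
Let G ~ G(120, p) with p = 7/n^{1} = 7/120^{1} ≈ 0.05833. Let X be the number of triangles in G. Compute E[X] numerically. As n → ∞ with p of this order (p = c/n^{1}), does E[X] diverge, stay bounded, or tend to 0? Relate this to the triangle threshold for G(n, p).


Number of potential triangles: C(120, 3) = 280840.
Each occurs with probability p³ ≈ (0.05833)³ ≈ 1.984954e-04.
By linearity: E[X] = C(120, 3)·p³ ≈ 280840 · 1.984954e-04 ≈ 55.7454.
Here α = 1, so p = 7/n is exactly at the triangle threshold p ~ 1/n. Asymptotically E[X] → c³/6 = 7³/6 = 343/6 ≈ 57.1667, a bounded constant. In this regime the triangle count is asymptotically Poisson(c³/6).

E[X] ≈ 55.7454; in regime p = Θ(1/n^{1}) E[X] stays bounded (at the triangle threshold p ~ 1/n).


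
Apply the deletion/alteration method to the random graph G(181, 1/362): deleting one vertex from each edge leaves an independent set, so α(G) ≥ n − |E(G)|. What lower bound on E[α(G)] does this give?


E[|E(G)|] = C(181, 2)·p = 16290 · (1/362) = 45.
E[α(G)] ≥ n − E[|E(G)|] = 181 − 45 = 136.
Numerically: ≈ 136.000.
(This is only a lower bound; the true E[α(G)] may be larger.)

E[α(G)] ≥ 136 ≈ 136.000.


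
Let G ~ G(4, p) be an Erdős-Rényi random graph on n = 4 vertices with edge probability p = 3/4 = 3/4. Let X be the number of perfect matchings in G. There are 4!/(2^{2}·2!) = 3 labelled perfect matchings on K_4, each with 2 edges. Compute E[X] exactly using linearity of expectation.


K_4 has 4!/(2^{2}·2!) = 3 labelled perfect matchings.
For each such perfect matching H, let X_H = 1 if all 2 edges of H are present in G. Then P[X_H = 1] = p^{2} = (3/4)^{2} = 9/16.
By linearity: E[X] = Σ_H E[X_H] = 3 · p^{2} = 3 · 9/16 = 27/16.
Numerically: E[X] ≈ 1.6875.

E[X] = 3 · (3/4)^{2} = 27/16 ≈ 1.6875.


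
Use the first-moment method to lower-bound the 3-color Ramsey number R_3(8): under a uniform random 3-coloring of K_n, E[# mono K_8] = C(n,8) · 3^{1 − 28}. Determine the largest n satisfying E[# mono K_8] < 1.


We need C(n, 8) · 3^{1 − 28} < 1, i.e. C(n, 8) < 3^{28 − 1} = 7625597484987.
Check values of n near the boundary:
  n = 150: C(150, 8) = 5257211409450; 5257211409450 < 7625597484987? YES
  n = 151: C(151, 8) = 5551321138650; 5551321138650 < 7625597484987? YES
  n = 152: C(152, 8) = 5859727868575; 5859727868575 < 7625597484987? YES
  n = 153: C(153, 8) = 6183023199255; 6183023199255 < 7625597484987? YES
  n = 154: C(154, 8) = 6521818990995; 6521818990995 < 7625597484987? YES
  n = 155: C(155, 8) = 6876747915675; 6876747915675 < 7625597484987? YES
  n = 156: C(156, 8) = 7248464019225; 7248464019225 < 7625597484987? YES
  n = 157: C(157, 8) = 7637643295425; 7637643295425 < 7625597484987? NO
The largest n with C(n, 8) < 7625597484987 is n = 156 (where E[X] = 805384891025/847288609443 ≈ 0.951). Hence R_3(8) > 156, i.e. R_3(8) ≥ 157.

Largest n = 156; hence R_3(8) > 156.


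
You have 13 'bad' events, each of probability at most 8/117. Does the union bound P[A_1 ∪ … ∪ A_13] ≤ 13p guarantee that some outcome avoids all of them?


Union bound: P[∪_{i=1}^{13} A_i] ≤ Σ_i P[A_i] ≤ 13·p = 13·(8/117) = 8/9.
Numerically: 8/9 ≈ 0.889.
Is 8/9 < 1? YES.
Since P[∪ A_i] ≤ 8/9 < 1, the complement has P[∩ A_i^c] ≥ 1 − 8/9 = 1/9 > 0, so some outcome avoids every A_i.

13·p = 8/9 ≈ 0.889; existence CERTIFIED by the union bound.


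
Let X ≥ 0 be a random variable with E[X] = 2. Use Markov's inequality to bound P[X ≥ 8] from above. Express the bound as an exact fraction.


μ = E[X] = 2, a = 8.
Markov: P[X ≥ 8] ≤ μ/a = (2)/8 = 1/4.
Numerically: ≈ 0.25000.
(Since a = 8 > μ = 2.00000, the bound 1/4 is < 1 and informative.)

P[X ≥ 8] ≤ 1/4 ≈ 0.25000.


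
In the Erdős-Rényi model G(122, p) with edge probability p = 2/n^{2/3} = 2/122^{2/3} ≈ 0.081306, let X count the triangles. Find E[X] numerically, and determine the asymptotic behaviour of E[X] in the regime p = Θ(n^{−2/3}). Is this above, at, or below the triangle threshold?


Number of potential triangles: C(122, 3) = 295240.
Each occurs with probability p³ ≈ (0.081306)³ ≈ 5.3748992e-04.
By linearity: E[X] = C(122, 3)·p³ ≈ 295240 · 5.3748992e-04 ≈ 158.68852.
Since α = 2/3 < 1, p = c/n^{2/3} ≫ 1/n is above the triangle threshold p ~ 1/n. Asymptotically E[X] ~ (c³/6)·n^{3(1−α)} = (2³/6)·n^{1} → ∞; triangles are abundant w.h.p.

E[X] ≈ 158.68852; in regime p = Θ(1/n^{2/3}) E[X] diverges (above the triangle threshold p ~ 1/n).


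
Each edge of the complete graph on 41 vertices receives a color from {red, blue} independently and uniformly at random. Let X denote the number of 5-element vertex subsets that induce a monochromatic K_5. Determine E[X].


Let X = Σ_S X_S over the C(41, 5) = 749398 subsets S of size 5, where X_S = 1 if the K_5 on S is monochromatic.
For a fixed S, the K_5 on S has C(5, 2) = 10 edges. P[all 10 edges red] = (1/2)^10, and likewise for blue, so P[monochromatic] = 2·(1/2)^10 = 2^{1 − 10} = 1/512.
Summing: E[X] = C(41, 5) · 2^{1 − 10} = 749398 · 1/512 = 374699/256.
Numerically: E[X] ≈ 1463.66797.

E[X] = C(41,5)·2^(1−C(5,2)) = 374699/256 ≈ 1463.66797.


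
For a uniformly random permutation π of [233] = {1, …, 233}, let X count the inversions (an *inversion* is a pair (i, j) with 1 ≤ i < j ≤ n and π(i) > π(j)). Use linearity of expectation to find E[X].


Write X = Σ X_I over the C(233, 2) = 27028 pairs i < j, with X_I the indicator of one inversion.
There are 27028 indicators.
For each fixed pair i < j, the values π(i) and π(j) are two distinct elements of {1, …, 233} in uniformly random order; by symmetry P[π(i) > π(j)] = 1/2.
By linearity: E[X] = 27028 · (1/2) = C(233, 2) · (1/2) = 27028/2 = 13514 ≈ 13514.00000.

E[X] = 13514 = 13514.00000.


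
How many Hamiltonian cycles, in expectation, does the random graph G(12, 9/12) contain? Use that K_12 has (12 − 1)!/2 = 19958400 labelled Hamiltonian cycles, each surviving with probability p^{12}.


K_12 has (12 − 1)!/2 = 19958400 labelled Hamiltonian cycles.
For each such Hamiltonian cycle H, let X_H = 1 if all 12 edges of H are present in G. Then P[X_H = 1] = p^{12} = (3/4)^{12} = 531441/16777216.
Summing the indicators: E[X] = Σ_H E[X_H] = 19958400 · p^{12} = 19958400 · 531441/16777216 = 82864937925/131072.
Numerically: E[X] ≈ 6.322e+05.

E[X] = 19958400 · (3/4)^{12} = 82864937925/131072 ≈ 6.322e+05.


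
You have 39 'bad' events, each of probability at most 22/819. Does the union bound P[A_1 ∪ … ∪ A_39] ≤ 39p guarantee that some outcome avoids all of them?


Union bound: P[∪_{i=1}^{39} A_i] ≤ Σ_i P[A_i] ≤ 39·p = 39·(22/819) = 22/21.
Numerically: 22/21 ≈ 1.0476190.
Is 22/21 < 1? NO.
Since the bound 22/21 is ≥ 1, the union bound is uninformative here; it does NOT by itself certify existence.

39·p = 22/21 ≈ 1.0476190; existence NOT certified by the union bound.


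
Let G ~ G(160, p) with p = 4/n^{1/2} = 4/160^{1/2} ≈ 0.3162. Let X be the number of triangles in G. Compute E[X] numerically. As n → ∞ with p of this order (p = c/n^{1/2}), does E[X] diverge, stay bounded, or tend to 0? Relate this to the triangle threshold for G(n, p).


Number of potential triangles: C(160, 3) = 669920.
Each occurs with probability p³ ≈ (0.3162)³ ≈ 3.162278e-02.
By linearity: E[X] = C(160, 3)·p³ ≈ 669920 · 3.162278e-02 ≈ 21184.7305.
Since α = 1/2 < 1, p = c/n^{1/2} ≫ 1/n is above the triangle threshold p ~ 1/n. Asymptotically E[X] ~ (c³/6)·n^{3(1−α)} = (4³/6)·n^{1.5} → ∞; triangles are abundant w.h.p.

E[X] ≈ 21184.7305; in regime p = Θ(1/n^{1/2}) E[X] diverges (above the triangle threshold p ~ 1/n).


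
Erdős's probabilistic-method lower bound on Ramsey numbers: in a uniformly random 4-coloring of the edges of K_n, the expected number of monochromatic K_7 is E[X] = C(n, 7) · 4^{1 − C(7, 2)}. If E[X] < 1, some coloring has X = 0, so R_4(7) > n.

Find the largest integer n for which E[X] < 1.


We need C(n, 7) · 4^{1 − 21} < 1, i.e. C(n, 7) < 4^{21 − 1} = 1099511627776.
Check values of n near the boundary:
  n = 178: C(178, 7) = 996867063280; 996867063280 < 1099511627776? YES
  n = 179: C(179, 7) = 1037437234460; 1037437234460 < 1099511627776? YES
  n = 180: C(180, 7) = 1079414463600; 1079414463600 < 1099511627776? YES
  n = 181: C(181, 7) = 1122839183400; 1122839183400 < 1099511627776? NO
  n = 182: C(182, 7) = 1167752750736; 1167752750736 < 1099511627776? NO
  n = 183: C(183, 7) = 1214197462413; 1214197462413 < 1099511627776? NO
The largest n with C(n, 7) < 1099511627776 is n = 180 (where E[X] = 67463403975/68719476736 ≈ 0.982). Hence R_4(7) > 180, i.e. R_4(7) ≥ 181.

Largest n = 180; hence R_4(7) > 180.


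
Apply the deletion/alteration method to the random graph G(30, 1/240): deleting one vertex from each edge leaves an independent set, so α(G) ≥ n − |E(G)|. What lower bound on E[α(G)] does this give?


E[|E(G)|] = C(30, 2)·p = 435 · (1/240) = 29/16.
E[α(G)] ≥ n − E[|E(G)|] = 30 − 29/16 = 451/16.
Numerically: ≈ 28.187500.
(This is only a lower bound; the true E[α(G)] may be larger.)

E[α(G)] ≥ 451/16 ≈ 28.187500.


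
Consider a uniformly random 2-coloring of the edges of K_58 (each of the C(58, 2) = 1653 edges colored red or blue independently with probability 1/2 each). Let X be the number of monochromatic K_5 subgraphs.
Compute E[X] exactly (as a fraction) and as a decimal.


Let X = Σ_S X_S over the C(58, 5) = 4582116 subsets S of size 5, where X_S = 1 if the K_5 on S is monochromatic.
For a fixed S, the K_5 on S has C(5, 2) = 10 edges. P[all 10 edges red] = (1/2)^10, and likewise for blue, so P[monochromatic] = 2·(1/2)^10 = 2^{1 − 10} = 1/512.
By linearity: E[X] = C(58, 5) · 2^{1 − 10} = 4582116 · 1/512 = 1145529/128.
Numerically: E[X] ≈ 8949.445.

E[X] = C(58,5)·2^(1−C(5,2)) = 1145529/128 ≈ 8949.445.
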